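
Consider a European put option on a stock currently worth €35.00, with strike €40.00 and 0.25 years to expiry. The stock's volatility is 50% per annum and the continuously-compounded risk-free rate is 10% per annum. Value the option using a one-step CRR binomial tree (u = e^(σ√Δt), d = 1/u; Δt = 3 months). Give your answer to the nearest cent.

CRR parameters: u = e^(σ√Δt) = e^(0.5·√0.25) = 1.2840, d = 1/u = 0.7788
Per-period rate: rΔt = 0.1·0.25 = 0.025, so R = e^0.025 = 1.0253
Risk-neutral probability p = (e^0.025 − 0.7788)/(1.2840 − 0.7788) = 0.2465/0.5052 = 0.4879
Terminal stock prices: S_u = 44.94, S_d = 27.26
Terminal payoffs (K − S): max(-4.941, 0) = 0, max(12.74, 0) = 12.74
Node 0 (S = 35): V_0 = e^(−0.025)·[0.4879·0.0000 + 0.5121·12.7420] = 6.3637

€6.36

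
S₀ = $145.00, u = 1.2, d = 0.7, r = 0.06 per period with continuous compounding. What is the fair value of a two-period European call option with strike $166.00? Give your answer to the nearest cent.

$19.88

Risk-neutral probability p = (e^0.06 − 0.7)/(1.2 − 0.7) = 0.3618/0.5000 = 0.7237
Terminal stock prices: S_uu = 208.8, S_ud = 121.8, S_dd = 71.05
Terminal payoffs (S − K): max(42.8, 0) = 42.8, max(-44.2, 0) = 0, max(-94.95, 0) = 0
Node u (S = 174): V_u = e^(−0.06)·[0.7237·42.8000 + 0.2763·0.0000] = 29.1695
Node d (S = 101.5): V_d = e^(−0.06)·[0.7237·0.0000 + 0.2763·0.0000] = 0.0000
Node 0 (S = 145): V_0 = e^(−0.06)·[0.7237·29.1695 + 0.2763·0.0000] = 19.8799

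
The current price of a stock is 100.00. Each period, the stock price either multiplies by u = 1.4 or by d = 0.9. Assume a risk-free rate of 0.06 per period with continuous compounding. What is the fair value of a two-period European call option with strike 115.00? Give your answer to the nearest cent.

Risk-neutral probability p = (e^0.06 − 0.9)/(1.4 − 0.9) = 0.1618/0.5000 = 0.3237
Terminal stock prices: S_uu = 196, S_ud = 126, S_dd = 81
Terminal payoffs (S − K): max(81, 0) = 81, max(11, 0) = 11, max(-34, 0) = 0
Node u (S = 140): V_u = e^(−0.06)·[0.3237·81.0000 + 0.6763·11.0000] = 31.6971
Node d (S = 90): V_d = e^(−0.06)·[0.3237·11.0000 + 0.6763·0.0000] = 3.3531
Node 0 (S = 100): V_0 = e^(−0.06)·[0.3237·31.6971 + 0.6763·3.3531] = 11.7977

11.80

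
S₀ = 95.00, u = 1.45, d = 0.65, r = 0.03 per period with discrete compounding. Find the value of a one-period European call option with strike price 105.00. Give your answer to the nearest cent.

15.10

Risk-neutral probability p = (1 + 0.03 − 0.65)/(1.45 − 0.65) = 0.3800/0.8000 = 0.4750
Terminal stock prices: S_u = 137.8, S_d = 61.75
Terminal payoffs (S − K): max(32.75, 0) = 32.75, max(-43.25, 0) = 0
Node 0 (S = 95): V_0 = 1/1.03·[0.4750·32.7500 + 0.5250·0.0000] = 15.1032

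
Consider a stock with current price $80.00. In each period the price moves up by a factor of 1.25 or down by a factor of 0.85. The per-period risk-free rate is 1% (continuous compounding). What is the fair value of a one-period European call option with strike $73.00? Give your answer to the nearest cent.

Risk-neutral probability p = (e^0.01 − 0.85)/(1.25 − 0.85) = 0.1601/0.4000 = 0.4001
Terminal stock prices: S_u = 100, S_d = 68
Terminal payoffs (S − K): max(27, 0) = 27, max(-5, 0) = 0
Node 0 (S = 80): V_0 = e^(−0.01)·[0.4001·27.0000 + 0.5999·0.0000] = 10.6959

$10.70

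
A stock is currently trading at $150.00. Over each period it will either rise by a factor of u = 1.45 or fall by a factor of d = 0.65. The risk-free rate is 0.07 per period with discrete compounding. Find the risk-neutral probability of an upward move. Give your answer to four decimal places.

Risk-neutral probability p = (1 + 0.07 − 0.65)/(1.45 − 0.65) = 0.4200/0.8000 = 0.5250

p = 0.5250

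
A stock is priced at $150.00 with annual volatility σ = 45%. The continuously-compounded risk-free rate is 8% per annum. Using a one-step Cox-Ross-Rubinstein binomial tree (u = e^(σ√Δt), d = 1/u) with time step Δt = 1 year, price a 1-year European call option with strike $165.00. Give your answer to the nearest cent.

CRR parameters: u = e^(σ√Δt) = e^(0.45·√1) = 1.5683, d = 1/u = 0.6376
Per-period rate: rΔt = 0.08·1 = 0.08, so R = e^0.08 = 1.0833
Risk-neutral probability p = (e^0.08 − 0.6376)/(1.5683 − 0.6376) = 0.4457/0.9307 = 0.4789
Terminal stock prices: S_u = 235.2, S_d = 95.64
Terminal payoffs (S − K): max(70.25, 0) = 70.25, max(-69.36, 0) = 0
Node 0 (S = 150): V_0 = e^(−0.08)·[0.4789·70.2468 + 0.5211·0.0000] = 31.0516

$31.05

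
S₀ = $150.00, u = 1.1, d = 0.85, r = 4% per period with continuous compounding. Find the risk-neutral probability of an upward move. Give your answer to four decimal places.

p = 0.7632

Risk-neutral probability p = (e^0.04 − 0.85)/(1.1 − 0.85) = 0.1908/0.2500 = 0.7632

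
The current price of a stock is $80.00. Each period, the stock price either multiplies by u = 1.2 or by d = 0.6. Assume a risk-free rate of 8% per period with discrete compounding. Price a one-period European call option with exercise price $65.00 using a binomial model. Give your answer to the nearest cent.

$22.96

Risk-neutral probability p = (1 + 0.08 − 0.6)/(1.2 − 0.6) = 0.4800/0.6000 = 0.8000
Terminal stock prices: S_u = 96, S_d = 48
Terminal payoffs (S − K): max(31, 0) = 31, max(-17, 0) = 0
Node 0 (S = 80): V_0 = 1/1.08·[0.8000·31.0000 + 0.2000·0.0000] = 22.9630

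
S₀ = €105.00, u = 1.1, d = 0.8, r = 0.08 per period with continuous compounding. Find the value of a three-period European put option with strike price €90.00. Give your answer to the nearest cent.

€0.12

Risk-neutral probability p = (e^0.08 − 0.8)/(1.1 − 0.8) = 0.2833/0.3000 = 0.9443
Terminal stock prices: S_uuu = 139.8, S_uud = 101.6, S_udd = 73.92, S_ddd = 53.76
Terminal payoffs (K − S): max(-49.76, 0) = 0, max(-11.64, 0) = 0, max(16.08, 0) = 16.08, max(36.24, 0) = 36.24
Node uu (S = 127.1): V_uu = e^(−0.08)·[0.9443·0.0000 + 0.0557·0.0000] = 0.0000
Node ud (S = 92.4): V_ud = e^(−0.08)·[0.9443·0.0000 + 0.0557·16.0800] = 0.8269
Node dd (S = 67.2): V_dd = e^(−0.08)·[0.9443·16.0800 + 0.0557·36.2400] = 15.8805
Node u (S = 115.5): V_u = e^(−0.08)·[0.9443·0.0000 + 0.0557·0.8269] = 0.0425
Node d (S = 84): V_d = e^(−0.08)·[0.9443·0.8269 + 0.0557·15.8805] = 1.5375
Node 0 (S = 105): V_0 = e^(−0.08)·[0.9443·0.0425 + 0.0557·1.5375] = 0.1161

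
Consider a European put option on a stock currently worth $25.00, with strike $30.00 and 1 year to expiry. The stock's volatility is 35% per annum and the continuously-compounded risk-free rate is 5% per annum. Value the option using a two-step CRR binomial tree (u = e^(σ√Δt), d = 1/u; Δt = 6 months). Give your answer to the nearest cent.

$6.04

CRR parameters: u = e^(σ√Δt) = e^(0.35·√0.5) = 1.2808, d = 1/u = 0.7808
Per-period rate: rΔt = 0.05·0.5 = 0.025, so R = e^0.025 = 1.0253
Risk-neutral probability p = (e^0.025 − 0.7808)/(1.2808 − 0.7808) = 0.2446/0.5000 = 0.4891
Terminal stock prices: S_uu = 41.01, S_ud = 25, S_dd = 15.24
Terminal payoffs (K − S): max(-11.01, 0) = 0, max(5, 0) = 5, max(14.76, 0) = 14.76
Node u (S = 32.02): V_u = e^(−0.025)·[0.4891·0.0000 + 0.5109·5.0000] = 2.4916
Node d (S = 19.52): V_d = e^(−0.025)·[0.4891·5.0000 + 0.5109·14.7603] = 9.7403
Node 0 (S = 25): V_0 = e^(−0.025)·[0.4891·2.4916 + 0.5109·9.7403] = 6.0422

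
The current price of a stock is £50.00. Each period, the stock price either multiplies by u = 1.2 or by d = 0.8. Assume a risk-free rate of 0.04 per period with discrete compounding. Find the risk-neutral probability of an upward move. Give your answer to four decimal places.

p = 0.6000

Risk-neutral probability p = (1 + 0.04 − 0.8)/(1.2 − 0.8) = 0.2400/0.4000 = 0.6000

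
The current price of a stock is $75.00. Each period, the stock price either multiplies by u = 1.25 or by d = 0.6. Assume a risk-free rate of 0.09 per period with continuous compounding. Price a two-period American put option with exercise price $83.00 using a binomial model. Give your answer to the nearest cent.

Risk-neutral probability p = (e^0.09 − 0.6)/(1.25 − 0.6) = 0.4942/0.6500 = 0.7603
Terminal stock prices: S_uu = 117.2, S_ud = 56.25, S_dd = 27
Terminal payoffs (K − S): max(-34.19, 0) = 0, max(26.75, 0) = 26.75, max(56, 0) = 56
Node u (S = 93.75): continuation = e^(−0.09)·[0.7603·0.0000 + 0.2397·26.7500] = 5.8609; exercise value = 0.0000 ≤ continuation, so V_u = 5.8609
Node d (S = 45): continuation = e^(−0.09)·[0.7603·26.7500 + 0.2397·56.0000] = 30.8563; exercise value = 38.0000 > continuation, so V_d = 38.0000 (exercise)
Node 0 (S = 75): continuation = e^(−0.09)·[0.7603·5.8609 + 0.2397·38.0000] = 12.3981; exercise value = 8.0000 ≤ continuation, so V_0 = 12.3981

$12.40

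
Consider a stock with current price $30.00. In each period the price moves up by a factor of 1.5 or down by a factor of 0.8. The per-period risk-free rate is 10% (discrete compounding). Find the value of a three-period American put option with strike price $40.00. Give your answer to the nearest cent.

Risk-neutral probability p = (1 + 0.1 − 0.8)/(1.5 − 0.8) = 0.3000/0.7000 = 0.4286
Terminal stock prices: S_uuu = 101.2, S_uud = 54, S_udd = 28.8, S_ddd = 15.36
Terminal payoffs (K − S): max(-61.25, 0) = 0, max(-14, 0) = 0, max(11.2, 0) = 11.2, max(24.64, 0) = 24.64
Node uu (S = 67.5): continuation = 1/1.1·[0.4286·0.0000 + 0.5714·0.0000] = 0.0000; exercise value = 0.0000 ≤ continuation, so V_uu = 0.0000
Node ud (S = 36): continuation = 1/1.1·[0.4286·0.0000 + 0.5714·11.2000] = 5.8182; exercise value = 4.0000 ≤ continuation, so V_ud = 5.8182
Node dd (S = 19.2): continuation = 1/1.1·[0.4286·11.2000 + 0.5714·24.6400] = 17.1636; exercise value = 20.8000 > continuation, so V_dd = 20.8000 (exercise)
Node u (S = 45): continuation = 1/1.1·[0.4286·0.0000 + 0.5714·5.8182] = 3.0224; exercise value = 0.0000 ≤ continuation, so V_u = 3.0224
Node d (S = 24): continuation = 1/1.1·[0.4286·5.8182 + 0.5714·20.8000] = 13.0720; exercise value = 16.0000 > continuation, so V_d = 16.0000 (exercise)
Node 0 (S = 30): continuation = 1/1.1·[0.4286·3.0224 + 0.5714·16.0000] = 9.4893; exercise value = 10.0000 > continuation, so V_0 = 10.0000 (exercise)

$10.00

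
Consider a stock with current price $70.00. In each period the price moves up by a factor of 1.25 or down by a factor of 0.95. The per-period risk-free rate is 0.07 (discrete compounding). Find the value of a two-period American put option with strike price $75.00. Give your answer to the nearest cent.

$5.00

Risk-neutral probability p = (1 + 0.07 − 0.95)/(1.25 − 0.95) = 0.1200/0.3000 = 0.4000
Terminal stock prices: S_uu = 109.4, S_ud = 83.12, S_dd = 63.17
Terminal payoffs (K − S): max(-34.38, 0) = 0, max(-8.125, 0) = 0, max(11.83, 0) = 11.83
Node u (S = 87.5): continuation = 1/1.07·[0.4000·0.0000 + 0.6000·0.0000] = 0.0000; exercise value = 0.0000 ≤ continuation, so V_u = 0.0000
Node d (S = 66.5): continuation = 1/1.07·[0.4000·0.0000 + 0.6000·11.8250] = 6.6308; exercise value = 8.5000 > continuation, so V_d = 8.5000 (exercise)
Node 0 (S = 70): continuation = 1/1.07·[0.4000·0.0000 + 0.6000·8.5000] = 4.7664; exercise value = 5.0000 > continuation, so V_0 = 5.0000 (exercise)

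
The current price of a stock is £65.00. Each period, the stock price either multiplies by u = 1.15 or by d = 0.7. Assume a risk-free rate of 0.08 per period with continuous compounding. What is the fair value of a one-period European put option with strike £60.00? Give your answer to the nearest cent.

£1.98

Risk-neutral probability p = (e^0.08 − 0.7)/(1.15 − 0.7) = 0.3833/0.4500 = 0.8517
Terminal stock prices: S_u = 74.75, S_d = 45.5
Terminal payoffs (K − S): max(-14.75, 0) = 0, max(14.5, 0) = 14.5
Node 0 (S = 65): V_0 = e^(−0.08)·[0.8517·0.0000 + 0.1483·14.5000] = 1.9844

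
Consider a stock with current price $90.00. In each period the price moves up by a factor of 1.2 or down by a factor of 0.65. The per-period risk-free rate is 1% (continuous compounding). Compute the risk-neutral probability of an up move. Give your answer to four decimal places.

p = 0.6546

Risk-neutral probability p = (e^0.01 − 0.65)/(1.2 − 0.65) = 0.3601/0.5500 = 0.6546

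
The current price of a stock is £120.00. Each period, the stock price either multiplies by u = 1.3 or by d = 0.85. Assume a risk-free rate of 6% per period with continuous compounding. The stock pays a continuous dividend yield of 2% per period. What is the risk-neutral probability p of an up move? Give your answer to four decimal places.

p = 0.4240

Per-period risk-free factor R = e^0.06 = 1.0618; dividend-adjusted growth = e^(0.06−0.02) = 1.0408.
Risk-neutral probability p = (1.0408 − 0.85)/(1.3 − 0.85) = 0.1908/0.4500 = 0.4240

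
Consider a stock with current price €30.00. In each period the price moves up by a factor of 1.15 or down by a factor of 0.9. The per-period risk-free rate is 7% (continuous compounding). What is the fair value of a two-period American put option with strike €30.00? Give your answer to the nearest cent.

Risk-neutral probability p = (e^0.07 − 0.9)/(1.15 − 0.9) = 0.1725/0.2500 = 0.6900
Terminal stock prices: S_uu = 39.67, S_ud = 31.05, S_dd = 24.3
Terminal payoffs (K − S): max(-9.675, 0) = 0, max(-1.05, 0) = 0, max(5.7, 0) = 5.7
Node u (S = 34.5): continuation = e^(−0.07)·[0.6900·0.0000 + 0.3100·0.0000] = 0.0000; exercise value = 0.0000 ≤ continuation, so V_u = 0.0000
Node d (S = 27): continuation = e^(−0.07)·[0.6900·0.0000 + 0.3100·5.7000] = 1.6474; exercise value = 3.0000 > continuation, so V_d = 3.0000 (exercise)
Node 0 (S = 30): continuation = e^(−0.07)·[0.6900·0.0000 + 0.3100·3.0000] = 0.8670; exercise value = 0.0000 ≤ continuation, so V_0 = 0.8670

€0.87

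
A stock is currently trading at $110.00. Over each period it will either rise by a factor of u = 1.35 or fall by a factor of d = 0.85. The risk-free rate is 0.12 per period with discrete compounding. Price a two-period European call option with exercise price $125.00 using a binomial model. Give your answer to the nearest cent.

$18.03

Risk-neutral probability p = (1 + 0.12 − 0.85)/(1.35 − 0.85) = 0.2700/0.5000 = 0.5400
Terminal stock prices: S_uu = 200.5, S_ud = 126.2, S_dd = 79.47
Terminal payoffs (S − K): max(75.48, 0) = 75.48, max(1.225, 0) = 1.225, max(-45.53, 0) = 0
Node u (S = 148.5): V_u = 1/1.12·[0.5400·75.4750 + 0.4600·1.2250] = 36.8929
Node d (S = 93.5): V_d = 1/1.12·[0.5400·1.2250 + 0.4600·0.0000] = 0.5906
Node 0 (S = 110): V_0 = 1/1.12·[0.5400·36.8929 + 0.4600·0.5906] = 18.0302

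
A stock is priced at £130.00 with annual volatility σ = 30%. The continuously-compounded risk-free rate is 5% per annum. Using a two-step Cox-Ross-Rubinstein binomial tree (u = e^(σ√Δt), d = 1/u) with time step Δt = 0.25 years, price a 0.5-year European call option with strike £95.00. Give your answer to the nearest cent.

CRR parameters: u = e^(σ√Δt) = e^(0.3·√0.25) = 1.1618, d = 1/u = 0.8607
Per-period rate: rΔt = 0.05·0.25 = 0.0125, so R = e^0.0125 = 1.0126
Risk-neutral probability p = (e^0.0125 − 0.8607)/(1.1618 − 0.8607) = 0.1519/0.3011 = 0.5043
Terminal stock prices: S_uu = 175.5, S_ud = 130, S_dd = 96.31
Terminal payoffs (S − K): max(80.48, 0) = 80.48, max(35, 0) = 35, max(1.306, 0) = 1.306
Node u (S = 151): V_u = e^(−0.0125)·[0.5043·80.4816 + 0.4957·35.0000] = 57.2186
Node d (S = 111.9): V_d = e^(−0.0125)·[0.5043·35.0000 + 0.4957·1.3064] = 18.0721
Node 0 (S = 130): V_0 = e^(−0.0125)·[0.5043·57.2186 + 0.4957·18.0721] = 37.3456

£37.35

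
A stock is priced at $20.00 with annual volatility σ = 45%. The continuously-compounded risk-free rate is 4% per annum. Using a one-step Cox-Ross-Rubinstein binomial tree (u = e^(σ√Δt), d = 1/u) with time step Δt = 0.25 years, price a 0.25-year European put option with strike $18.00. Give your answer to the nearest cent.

CRR parameters: u = e^(σ√Δt) = e^(0.45·√0.25) = 1.2523, d = 1/u = 0.7985
Per-period rate: rΔt = 0.04·0.25 = 0.01, so R = e^0.01 = 1.0101
Risk-neutral probability p = (e^0.01 − 0.7985)/(1.2523 − 0.7985) = 0.2115/0.4538 = 0.4661
Terminal stock prices: S_u = 25.05, S_d = 15.97
Terminal payoffs (K − S): max(-7.046, 0) = 0, max(2.03, 0) = 2.03
Node 0 (S = 20): V_0 = e^(−0.01)·[0.4661·0.0000 + 0.5339·2.0297] = 1.0728

$1.07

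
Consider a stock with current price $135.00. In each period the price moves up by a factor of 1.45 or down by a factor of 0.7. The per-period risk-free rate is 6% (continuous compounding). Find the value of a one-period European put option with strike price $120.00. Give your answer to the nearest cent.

Risk-neutral probability p = (e^0.06 − 0.7)/(1.45 − 0.7) = 0.3618/0.7500 = 0.4824
Terminal stock prices: S_u = 195.8, S_d = 94.5
Terminal payoffs (K − S): max(-75.75, 0) = 0, max(25.5, 0) = 25.5
Node 0 (S = 135): V_0 = e^(−0.06)·[0.4824·0.0000 + 0.5176·25.5000] = 12.4290

$12.43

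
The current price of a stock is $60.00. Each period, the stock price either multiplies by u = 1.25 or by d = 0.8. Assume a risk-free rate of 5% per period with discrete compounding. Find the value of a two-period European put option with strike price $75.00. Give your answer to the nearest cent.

$13.28

Risk-neutral probability p = (1 + 0.05 − 0.8)/(1.25 − 0.8) = 0.2500/0.4500 = 0.5556
Terminal stock prices: S_uu = 93.75, S_ud = 60, S_dd = 38.4
Terminal payoffs (K − S): max(-18.75, 0) = 0, max(15, 0) = 15, max(36.6, 0) = 36.6
Node u (S = 75): V_u = 1/1.05·[0.5556·0.0000 + 0.4444·15.0000] = 6.3492
Node d (S = 48): V_d = 1/1.05·[0.5556·15.0000 + 0.4444·36.6000] = 23.4286
Node 0 (S = 60): V_0 = 1/1.05·[0.5556·6.3492 + 0.4444·23.4286] = 13.2762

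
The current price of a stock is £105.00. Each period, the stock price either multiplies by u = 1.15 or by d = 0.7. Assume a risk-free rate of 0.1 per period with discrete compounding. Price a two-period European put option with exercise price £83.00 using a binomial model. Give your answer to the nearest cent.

Risk-neutral probability p = (1 + 0.1 − 0.7)/(1.15 − 0.7) = 0.4000/0.4500 = 0.8889
Terminal stock prices: S_uu = 138.9, S_ud = 84.52, S_dd = 51.45
Terminal payoffs (K − S): max(-55.86, 0) = 0, max(-1.525, 0) = 0, max(31.55, 0) = 31.55
Node u (S = 120.7): V_u = 1/1.1·[0.8889·0.0000 + 0.1111·0.0000] = 0.0000
Node d (S = 73.5): V_d = 1/1.1·[0.8889·0.0000 + 0.1111·31.5500] = 3.1869
Node 0 (S = 105): V_0 = 1/1.1·[0.8889·0.0000 + 0.1111·3.1869] = 0.3219

£0.32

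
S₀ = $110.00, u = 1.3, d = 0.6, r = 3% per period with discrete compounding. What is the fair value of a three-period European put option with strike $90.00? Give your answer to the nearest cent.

Risk-neutral probability p = (1 + 0.03 − 0.6)/(1.3 − 0.6) = 0.4300/0.7000 = 0.6143
Terminal stock prices: S_uuu = 241.7, S_uud = 111.5, S_udd = 51.48, S_ddd = 23.76
Terminal payoffs (K − S): max(-151.7, 0) = 0, max(-21.54, 0) = 0, max(38.52, 0) = 38.52, max(66.24, 0) = 66.24
Node uu (S = 185.9): V_uu = 1/1.03·[0.6143·0.0000 + 0.3857·0.0000] = 0.0000
Node ud (S = 85.8): V_ud = 1/1.03·[0.6143·0.0000 + 0.3857·38.5200] = 14.4250
Node dd (S = 39.6): V_dd = 1/1.03·[0.6143·38.5200 + 0.3857·66.2400] = 47.7786
Node u (S = 143): V_u = 1/1.03·[0.6143·0.0000 + 0.3857·14.4250] = 5.4019
Node d (S = 66): V_d = 1/1.03·[0.6143·14.4250 + 0.3857·47.7786] = 26.4951
Node 0 (S = 110): V_0 = 1/1.03·[0.6143·5.4019 + 0.3857·26.4951] = 13.1435

$13.14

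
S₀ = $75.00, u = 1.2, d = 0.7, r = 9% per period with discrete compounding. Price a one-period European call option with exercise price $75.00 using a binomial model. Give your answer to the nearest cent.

Risk-neutral probability p = (1 + 0.09 − 0.7)/(1.2 − 0.7) = 0.3900/0.5000 = 0.7800
Terminal stock prices: S_u = 90, S_d = 52.5
Terminal payoffs (S − K): max(15, 0) = 15, max(-22.5, 0) = 0
Node 0 (S = 75): V_0 = 1/1.09·[0.7800·15.0000 + 0.2200·0.0000] = 10.7339

$10.73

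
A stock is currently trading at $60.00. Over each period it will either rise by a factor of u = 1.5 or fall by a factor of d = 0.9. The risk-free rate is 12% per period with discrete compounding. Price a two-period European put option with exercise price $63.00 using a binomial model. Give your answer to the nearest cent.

Risk-neutral probability p = (1 + 0.12 − 0.9)/(1.5 − 0.9) = 0.2200/0.6000 = 0.3667
Terminal stock prices: S_uu = 135, S_ud = 81, S_dd = 48.6
Terminal payoffs (K − S): max(-72, 0) = 0, max(-18, 0) = 0, max(14.4, 0) = 14.4
Node u (S = 90): V_u = 1/1.12·[0.3667·0.0000 + 0.6333·0.0000] = 0.0000
Node d (S = 54): V_d = 1/1.12·[0.3667·0.0000 + 0.6333·14.4000] = 8.1429
Node 0 (S = 60): V_0 = 1/1.12·[0.3667·0.0000 + 0.6333·8.1429] = 4.6046

$4.60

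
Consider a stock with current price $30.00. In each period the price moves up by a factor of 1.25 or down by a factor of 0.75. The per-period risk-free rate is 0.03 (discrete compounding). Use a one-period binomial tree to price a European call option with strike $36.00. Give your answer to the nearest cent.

Risk-neutral probability p = (1 + 0.03 − 0.75)/(1.25 − 0.75) = 0.2800/0.5000 = 0.5600
Terminal stock prices: S_u = 37.5, S_d = 22.5
Terminal payoffs (S − K): max(1.5, 0) = 1.5, max(-13.5, 0) = 0
Node 0 (S = 30): V_0 = 1/1.03·[0.5600·1.5000 + 0.4400·0.0000] = 0.8155

$0.82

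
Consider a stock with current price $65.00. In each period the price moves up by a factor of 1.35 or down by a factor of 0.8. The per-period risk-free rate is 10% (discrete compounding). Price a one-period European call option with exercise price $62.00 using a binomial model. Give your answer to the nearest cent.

Risk-neutral probability p = (1 + 0.1 − 0.8)/(1.35 − 0.8) = 0.3000/0.5500 = 0.5455
Terminal stock prices: S_u = 87.75, S_d = 52
Terminal payoffs (S − K): max(25.75, 0) = 25.75, max(-10, 0) = 0
Node 0 (S = 65): V_0 = 1/1.1·[0.5455·25.7500 + 0.4545·0.0000] = 12.7686

$12.77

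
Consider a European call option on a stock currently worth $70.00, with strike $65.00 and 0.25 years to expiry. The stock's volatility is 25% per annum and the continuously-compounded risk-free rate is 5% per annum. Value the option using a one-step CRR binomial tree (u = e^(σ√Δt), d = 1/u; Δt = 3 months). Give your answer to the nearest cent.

CRR parameters: u = e^(σ√Δt) = e^(0.25·√0.25) = 1.1331, d = 1/u = 0.8825
Per-period rate: rΔt = 0.05·0.25 = 0.0125, so R = e^0.0125 = 1.0126
Risk-neutral probability p = (e^0.0125 − 0.8825)/(1.1331 − 0.8825) = 0.1301/0.2507 = 0.5190
Terminal stock prices: S_u = 79.32, S_d = 61.77
Terminal payoffs (S − K): max(14.32, 0) = 14.32, max(-3.225, 0) = 0
Node 0 (S = 70): V_0 = e^(−0.0125)·[0.5190·14.3204 + 0.4810·0.0000] = 7.3396

$7.34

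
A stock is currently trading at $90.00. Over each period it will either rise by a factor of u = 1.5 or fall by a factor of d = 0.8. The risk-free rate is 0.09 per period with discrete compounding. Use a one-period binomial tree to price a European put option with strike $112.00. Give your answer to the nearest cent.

Risk-neutral probability p = (1 + 0.09 − 0.8)/(1.5 − 0.8) = 0.2900/0.7000 = 0.4143
Terminal stock prices: S_u = 135, S_d = 72
Terminal payoffs (K − S): max(-23, 0) = 0, max(40, 0) = 40
Node 0 (S = 90): V_0 = 1/1.09·[0.4143·0.0000 + 0.5857·40.0000] = 21.4941

$21.49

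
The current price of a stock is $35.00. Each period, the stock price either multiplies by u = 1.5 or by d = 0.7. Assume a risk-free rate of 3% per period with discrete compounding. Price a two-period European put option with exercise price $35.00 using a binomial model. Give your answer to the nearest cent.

Risk-neutral probability p = (1 + 0.03 − 0.7)/(1.5 − 0.7) = 0.3300/0.8000 = 0.4125
Terminal stock prices: S_uu = 78.75, S_ud = 36.75, S_dd = 17.15
Terminal payoffs (K − S): max(-43.75, 0) = 0, max(-1.75, 0) = 0, max(17.85, 0) = 17.85
Node u (S = 52.5): V_u = 1/1.03·[0.4125·0.0000 + 0.5875·0.0000] = 0.0000
Node d (S = 24.5): V_d = 1/1.03·[0.4125·0.0000 + 0.5875·17.8500] = 10.1814
Node 0 (S = 35): V_0 = 1/1.03·[0.4125·0.0000 + 0.5875·10.1814] = 5.8074

$5.81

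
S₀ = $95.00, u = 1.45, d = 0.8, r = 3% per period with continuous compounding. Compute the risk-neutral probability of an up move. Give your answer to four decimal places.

Risk-neutral probability p = (e^0.03 − 0.8)/(1.45 − 0.8) = 0.2305/0.6500 = 0.3545

p = 0.3545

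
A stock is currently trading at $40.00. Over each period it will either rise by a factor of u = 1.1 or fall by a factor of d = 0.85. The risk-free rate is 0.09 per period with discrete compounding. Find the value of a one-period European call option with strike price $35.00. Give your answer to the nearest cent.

Risk-neutral probability p = (1 + 0.09 − 0.85)/(1.1 − 0.85) = 0.2400/0.2500 = 0.9600
Terminal stock prices: S_u = 44, S_d = 34
Terminal payoffs (S − K): max(9, 0) = 9, max(-1, 0) = 0
Node 0 (S = 40): V_0 = 1/1.09·[0.9600·9.0000 + 0.0400·0.0000] = 7.9266

$7.93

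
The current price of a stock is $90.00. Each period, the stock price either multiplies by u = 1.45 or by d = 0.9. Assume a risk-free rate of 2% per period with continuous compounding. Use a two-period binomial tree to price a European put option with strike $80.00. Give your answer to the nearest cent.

Risk-neutral probability p = (e^0.02 − 0.9)/(1.45 − 0.9) = 0.1202/0.5500 = 0.2185
Terminal stock prices: S_uu = 189.2, S_ud = 117.5, S_dd = 72.9
Terminal payoffs (K − S): max(-109.2, 0) = 0, max(-37.45, 0) = 0, max(7.1, 0) = 7.1
Node u (S = 130.5): V_u = e^(−0.02)·[0.2185·0.0000 + 0.7815·0.0000] = 0.0000
Node d (S = 81): V_d = e^(−0.02)·[0.2185·0.0000 + 0.7815·7.1000] = 5.4384
Node 0 (S = 90): V_0 = e^(−0.02)·[0.2185·0.0000 + 0.7815·5.4384] = 4.1657

$4.17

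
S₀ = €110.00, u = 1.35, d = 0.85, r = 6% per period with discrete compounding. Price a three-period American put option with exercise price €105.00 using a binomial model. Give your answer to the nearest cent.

€7.64

Risk-neutral probability p = (1 + 0.06 − 0.85)/(1.35 − 0.85) = 0.2100/0.5000 = 0.4200
Terminal stock prices: S_uuu = 270.6, S_uud = 170.4, S_udd = 107.3, S_ddd = 67.55
Terminal payoffs (K − S): max(-165.6, 0) = 0, max(-65.4, 0) = 0, max(-2.291, 0) = 0, max(37.45, 0) = 37.45
Node uu (S = 200.5): continuation = 1/1.06·[0.4200·0.0000 + 0.5800·0.0000] = 0.0000; exercise value = 0.0000 ≤ continuation, so V_uu = 0.0000
Node ud (S = 126.2): continuation = 1/1.06·[0.4200·0.0000 + 0.5800·0.0000] = 0.0000; exercise value = 0.0000 ≤ continuation, so V_ud = 0.0000
Node dd (S = 79.47): continuation = 1/1.06·[0.4200·0.0000 + 0.5800·37.4463] = 20.4895; exercise value = 25.5250 > continuation, so V_dd = 25.5250 (exercise)
Node u (S = 148.5): continuation = 1/1.06·[0.4200·0.0000 + 0.5800·0.0000] = 0.0000; exercise value = 0.0000 ≤ continuation, so V_u = 0.0000
Node d (S = 93.5): continuation = 1/1.06·[0.4200·0.0000 + 0.5800·25.5250] = 13.9665; exercise value = 11.5000 ≤ continuation, so V_d = 13.9665
Node 0 (S = 110): continuation = 1/1.06·[0.4200·0.0000 + 0.5800·13.9665] = 7.6421; exercise value = 0.0000 ≤ continuation, so V_0 = 7.6421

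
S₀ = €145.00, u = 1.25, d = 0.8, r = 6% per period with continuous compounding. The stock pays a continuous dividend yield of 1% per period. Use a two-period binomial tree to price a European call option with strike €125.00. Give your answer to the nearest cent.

€36.83

Per-period risk-free factor R = e^0.06 = 1.0618; dividend-adjusted growth = e^(0.06−0.01) = 1.0513.
Risk-neutral probability p = (1.0513 − 0.8)/(1.25 − 0.8) = 0.2513/0.4500 = 0.5584
Terminal stock prices: S_uu = 226.6, S_ud = 145, S_dd = 92.8
Terminal payoffs (S − K): max(101.6, 0) = 101.6, max(20, 0) = 20, max(-32.2, 0) = 0
Node u (S = 181.2): V_u = e^(−0.06)·[0.5584·101.5625 + 0.4416·20.0000] = 61.7260
Node d (S = 116): V_d = e^(−0.06)·[0.5584·20.0000 + 0.4416·0.0000] = 10.5173
Node 0 (S = 145): V_0 = e^(−0.06)·[0.5584·61.7260 + 0.4416·10.5173] = 36.8335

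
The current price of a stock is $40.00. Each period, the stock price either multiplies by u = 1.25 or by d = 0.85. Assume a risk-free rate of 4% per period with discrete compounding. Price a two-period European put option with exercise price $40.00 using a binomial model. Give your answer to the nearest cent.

$2.83

Risk-neutral probability p = (1 + 0.04 − 0.85)/(1.25 − 0.85) = 0.1900/0.4000 = 0.4750
Terminal stock prices: S_uu = 62.5, S_ud = 42.5, S_dd = 28.9
Terminal payoffs (K − S): max(-22.5, 0) = 0, max(-2.5, 0) = 0, max(11.1, 0) = 11.1
Node u (S = 50): V_u = 1/1.04·[0.4750·0.0000 + 0.5250·0.0000] = 0.0000
Node d (S = 34): V_d = 1/1.04·[0.4750·0.0000 + 0.5250·11.1000] = 5.6034
Node 0 (S = 40): V_0 = 1/1.04·[0.4750·0.0000 + 0.5250·5.6034] = 2.8286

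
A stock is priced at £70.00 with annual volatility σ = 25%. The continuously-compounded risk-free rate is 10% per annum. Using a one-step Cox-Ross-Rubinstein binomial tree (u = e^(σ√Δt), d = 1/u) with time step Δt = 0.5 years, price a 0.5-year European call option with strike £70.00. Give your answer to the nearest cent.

CRR parameters: u = e^(σ√Δt) = e^(0.25·√0.5) = 1.1934, d = 1/u = 0.8380
Per-period rate: rΔt = 0.1·0.5 = 0.05, so R = e^0.05 = 1.0513
Risk-neutral probability p = (e^0.05 − 0.8380)/(1.1934 − 0.8380) = 0.2133/0.3554 = 0.6002
Terminal stock prices: S_u = 83.54, S_d = 58.66
Terminal payoffs (S − K): max(13.54, 0) = 13.54, max(-11.34, 0) = 0
Node 0 (S = 70): V_0 = e^(−0.05)·[0.6002·13.5355 + 0.3998·0.0000] = 7.7276

£7.73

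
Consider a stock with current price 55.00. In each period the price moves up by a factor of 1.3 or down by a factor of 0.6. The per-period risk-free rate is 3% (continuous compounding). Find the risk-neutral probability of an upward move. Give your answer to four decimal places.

p = 0.6149

Risk-neutral probability p = (e^0.03 − 0.6)/(1.3 − 0.6) = 0.4305/0.7000 = 0.6149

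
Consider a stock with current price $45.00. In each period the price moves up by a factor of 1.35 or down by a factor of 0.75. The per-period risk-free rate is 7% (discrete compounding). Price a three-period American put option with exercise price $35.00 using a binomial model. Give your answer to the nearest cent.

Risk-neutral probability p = (1 + 0.07 − 0.75)/(1.35 − 0.75) = 0.3200/0.6000 = 0.5333
Terminal stock prices: S_uuu = 110.7, S_uud = 61.51, S_udd = 34.17, S_ddd = 18.98
Terminal payoffs (K − S): max(-75.72, 0) = 0, max(-26.51, 0) = 0, max(0.8281, 0) = 0.8281, max(16.02, 0) = 16.02
Node uu (S = 82.01): continuation = 1/1.07·[0.5333·0.0000 + 0.4667·0.0000] = 0.0000; exercise value = 0.0000 ≤ continuation, so V_uu = 0.0000
Node ud (S = 45.56): continuation = 1/1.07·[0.5333·0.0000 + 0.4667·0.8281] = 0.3612; exercise value = 0.0000 ≤ continuation, so V_ud = 0.3612
Node dd (S = 25.31): continuation = 1/1.07·[0.5333·0.8281 + 0.4667·16.0156] = 7.3978; exercise value = 9.6875 > continuation, so V_dd = 9.6875 (exercise)
Node u (S = 60.75): continuation = 1/1.07·[0.5333·0.0000 + 0.4667·0.3612] = 0.1575; exercise value = 0.0000 ≤ continuation, so V_u = 0.1575
Node d (S = 33.75): continuation = 1/1.07·[0.5333·0.3612 + 0.4667·9.6875] = 4.4051; exercise value = 1.2500 ≤ continuation, so V_d = 4.4051
Node 0 (S = 45): continuation = 1/1.07·[0.5333·0.1575 + 0.4667·4.4051] = 1.9997; exercise value = 0.0000 ≤ continuation, so V_0 = 1.9997

$2.00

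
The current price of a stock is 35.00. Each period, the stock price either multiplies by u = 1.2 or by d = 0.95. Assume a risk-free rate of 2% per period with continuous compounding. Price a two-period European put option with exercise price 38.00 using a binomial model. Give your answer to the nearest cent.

3.19

Risk-neutral probability p = (e^0.02 − 0.95)/(1.2 − 0.95) = 0.0702/0.2500 = 0.2808
Terminal stock prices: S_uu = 50.4, S_ud = 39.9, S_dd = 31.59
Terminal payoffs (K − S): max(-12.4, 0) = 0, max(-1.9, 0) = 0, max(6.413, 0) = 6.413
Node u (S = 42): V_u = e^(−0.02)·[0.2808·0.0000 + 0.7192·0.0000] = 0.0000
Node d (S = 33.25): V_d = e^(−0.02)·[0.2808·0.0000 + 0.7192·6.4125] = 4.5205
Node 0 (S = 35): V_0 = e^(−0.02)·[0.2808·0.0000 + 0.7192·4.5205] = 3.1868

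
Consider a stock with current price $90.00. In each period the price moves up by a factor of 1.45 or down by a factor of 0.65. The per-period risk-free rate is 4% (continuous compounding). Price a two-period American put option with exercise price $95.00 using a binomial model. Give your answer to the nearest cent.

$20.28

Risk-neutral probability p = (e^0.04 − 0.65)/(1.45 − 0.65) = 0.3908/0.8000 = 0.4885
Terminal stock prices: S_uu = 189.2, S_ud = 84.83, S_dd = 38.03
Terminal payoffs (K − S): max(-94.22, 0) = 0, max(10.17, 0) = 10.17, max(56.97, 0) = 56.97
Node u (S = 130.5): continuation = e^(−0.04)·[0.4885·0.0000 + 0.5115·10.1750] = 5.0003; exercise value = 0.0000 ≤ continuation, so V_u = 5.0003
Node d (S = 58.5): continuation = e^(−0.04)·[0.4885·10.1750 + 0.5115·56.9750] = 32.7750; exercise value = 36.5000 > continuation, so V_d = 36.5000 (exercise)
Node 0 (S = 90): continuation = e^(−0.04)·[0.4885·5.0003 + 0.5115·36.5000] = 20.2842; exercise value = 5.0000 ≤ continuation, so V_0 = 20.2842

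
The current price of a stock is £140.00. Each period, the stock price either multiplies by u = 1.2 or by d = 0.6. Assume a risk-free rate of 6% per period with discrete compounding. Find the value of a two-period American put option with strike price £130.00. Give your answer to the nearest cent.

£14.77

Risk-neutral probability p = (1 + 0.06 − 0.6)/(1.2 − 0.6) = 0.4600/0.6000 = 0.7667
Terminal stock prices: S_uu = 201.6, S_ud = 100.8, S_dd = 50.4
Terminal payoffs (K − S): max(-71.6, 0) = 0, max(29.2, 0) = 29.2, max(79.6, 0) = 79.6
Node u (S = 168): continuation = 1/1.06·[0.7667·0.0000 + 0.2333·29.2000] = 6.4277; exercise value = 0.0000 ≤ continuation, so V_u = 6.4277
Node d (S = 84): continuation = 1/1.06·[0.7667·29.2000 + 0.2333·79.6000] = 38.6415; exercise value = 46.0000 > continuation, so V_d = 46.0000 (exercise)
Node 0 (S = 140): continuation = 1/1.06·[0.7667·6.4277 + 0.2333·46.0000] = 14.7747; exercise value = 0.0000 ≤ continuation, so V_0 = 14.7747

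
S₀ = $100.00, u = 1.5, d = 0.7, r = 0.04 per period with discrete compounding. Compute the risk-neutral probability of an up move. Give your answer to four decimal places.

Risk-neutral probability p = (1 + 0.04 − 0.7)/(1.5 − 0.7) = 0.3400/0.8000 = 0.4250

p = 0.4250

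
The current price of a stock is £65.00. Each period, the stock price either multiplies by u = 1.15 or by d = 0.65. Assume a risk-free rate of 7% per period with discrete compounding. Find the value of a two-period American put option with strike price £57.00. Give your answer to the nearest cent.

£3.19

Risk-neutral probability p = (1 + 0.07 − 0.65)/(1.15 − 0.65) = 0.4200/0.5000 = 0.8400
Terminal stock prices: S_uu = 85.96, S_ud = 48.59, S_dd = 27.46
Terminal payoffs (K − S): max(-28.96, 0) = 0, max(8.413, 0) = 8.413, max(29.54, 0) = 29.54
Node u (S = 74.75): continuation = 1/1.07·[0.8400·0.0000 + 0.1600·8.4125] = 1.2579; exercise value = 0.0000 ≤ continuation, so V_u = 1.2579
Node d (S = 42.25): continuation = 1/1.07·[0.8400·8.4125 + 0.1600·29.5375] = 11.0210; exercise value = 14.7500 > continuation, so V_d = 14.7500 (exercise)
Node 0 (S = 65): continuation = 1/1.07·[0.8400·1.2579 + 0.1600·14.7500] = 3.1932; exercise value = 0.0000 ≤ continuation, so V_0 = 3.1932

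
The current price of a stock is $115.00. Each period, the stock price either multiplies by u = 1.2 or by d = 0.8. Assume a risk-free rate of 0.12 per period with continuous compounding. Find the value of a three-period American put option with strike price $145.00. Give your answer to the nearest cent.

Risk-neutral probability p = (e^0.12 − 0.8)/(1.2 − 0.8) = 0.3275/0.4000 = 0.8187
Terminal stock prices: S_uuu = 198.7, S_uud = 132.5, S_udd = 88.32, S_ddd = 58.88
Terminal payoffs (K − S): max(-53.72, 0) = 0, max(12.52, 0) = 12.52, max(56.68, 0) = 56.68, max(86.12, 0) = 86.12
Node uu (S = 165.6): continuation = e^(−0.12)·[0.8187·0.0000 + 0.1813·12.5200] = 2.0127; exercise value = 0.0000 ≤ continuation, so V_uu = 2.0127
Node ud (S = 110.4): continuation = e^(−0.12)·[0.8187·12.5200 + 0.1813·56.6800] = 18.2035; exercise value = 34.6000 > continuation, so V_ud = 34.6000 (exercise)
Node dd (S = 73.6): continuation = e^(−0.12)·[0.8187·56.6800 + 0.1813·86.1200] = 55.0035; exercise value = 71.4000 > continuation, so V_dd = 71.4000 (exercise)
Node u (S = 138): continuation = e^(−0.12)·[0.8187·2.0127 + 0.1813·34.6000] = 7.0239; exercise value = 7.0000 ≤ continuation, so V_u = 7.0239
Node d (S = 92): continuation = e^(−0.12)·[0.8187·34.6000 + 0.1813·71.4000] = 36.6035; exercise value = 53.0000 > continuation, so V_d = 53.0000 (exercise)
Node 0 (S = 115): continuation = e^(−0.12)·[0.8187·7.0239 + 0.1813·53.0000] = 13.6208; exercise value = 30.0000 > continuation, so V_0 = 30.0000 (exercise)

$30.00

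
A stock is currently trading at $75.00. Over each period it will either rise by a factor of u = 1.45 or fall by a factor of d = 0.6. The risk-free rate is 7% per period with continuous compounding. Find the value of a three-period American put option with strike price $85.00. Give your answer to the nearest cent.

Risk-neutral probability p = (e^0.07 − 0.6)/(1.45 − 0.6) = 0.4725/0.8500 = 0.5559
Terminal stock prices: S_uuu = 228.6, S_uud = 94.61, S_udd = 39.15, S_ddd = 16.2
Terminal payoffs (K − S): max(-143.6, 0) = 0, max(-9.612, 0) = 0, max(45.85, 0) = 45.85, max(68.8, 0) = 68.8
Node uu (S = 157.7): continuation = e^(−0.07)·[0.5559·0.0000 + 0.4441·0.0000] = 0.0000; exercise value = 0.0000 ≤ continuation, so V_uu = 0.0000
Node ud (S = 65.25): continuation = e^(−0.07)·[0.5559·0.0000 + 0.4441·45.8500] = 18.9857; exercise value = 19.7500 > continuation, so V_ud = 19.7500 (exercise)
Node dd (S = 27): continuation = e^(−0.07)·[0.5559·45.8500 + 0.4441·68.8000] = 52.2535; exercise value = 58.0000 > continuation, so V_dd = 58.0000 (exercise)
Node u (S = 108.8): continuation = e^(−0.07)·[0.5559·0.0000 + 0.4441·19.7500] = 8.1782; exercise value = 0.0000 ≤ continuation, so V_u = 8.1782
Node d (S = 45): continuation = e^(−0.07)·[0.5559·19.7500 + 0.4441·58.0000] = 34.2535; exercise value = 40.0000 > continuation, so V_d = 40.0000 (exercise)
Node 0 (S = 75): continuation = e^(−0.07)·[0.5559·8.1782 + 0.4441·40.0000] = 20.8022; exercise value = 10.0000 ≤ continuation, so V_0 = 20.8022

$20.80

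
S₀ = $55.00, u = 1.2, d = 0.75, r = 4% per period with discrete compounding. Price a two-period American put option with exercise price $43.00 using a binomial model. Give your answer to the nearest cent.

Risk-neutral probability p = (1 + 0.04 − 0.75)/(1.2 − 0.75) = 0.2900/0.4500 = 0.6444
Terminal stock prices: S_uu = 79.2, S_ud = 49.5, S_dd = 30.94
Terminal payoffs (K − S): max(-36.2, 0) = 0, max(-6.5, 0) = 0, max(12.06, 0) = 12.06
Node u (S = 66): continuation = 1/1.04·[0.6444·0.0000 + 0.3556·0.0000] = 0.0000; exercise value = 0.0000 ≤ continuation, so V_u = 0.0000
Node d (S = 41.25): continuation = 1/1.04·[0.6444·0.0000 + 0.3556·12.0625] = 4.1239; exercise value = 1.7500 ≤ continuation, so V_d = 4.1239
Node 0 (S = 55): continuation = 1/1.04·[0.6444·0.0000 + 0.3556·4.1239] = 1.4099; exercise value = 0.0000 ≤ continuation, so V_0 = 1.4099

$1.41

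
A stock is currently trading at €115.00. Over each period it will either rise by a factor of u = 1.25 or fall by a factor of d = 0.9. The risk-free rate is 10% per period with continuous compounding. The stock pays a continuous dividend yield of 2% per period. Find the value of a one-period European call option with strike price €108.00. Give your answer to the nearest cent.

Per-period risk-free factor R = e^0.1 = 1.1052; dividend-adjusted growth = e^(0.1−0.02) = 1.0833.
Risk-neutral probability p = (1.0833 − 0.9)/(1.25 − 0.9) = 0.1833/0.3500 = 0.5237
Terminal stock prices: S_u = 143.8, S_d = 103.5
Terminal payoffs (S − K): max(35.75, 0) = 35.75, max(-4.5, 0) = 0
Node 0 (S = 115): V_0 = e^(−0.1)·[0.5237·35.7500 + 0.4763·0.0000] = 16.9399

€16.94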